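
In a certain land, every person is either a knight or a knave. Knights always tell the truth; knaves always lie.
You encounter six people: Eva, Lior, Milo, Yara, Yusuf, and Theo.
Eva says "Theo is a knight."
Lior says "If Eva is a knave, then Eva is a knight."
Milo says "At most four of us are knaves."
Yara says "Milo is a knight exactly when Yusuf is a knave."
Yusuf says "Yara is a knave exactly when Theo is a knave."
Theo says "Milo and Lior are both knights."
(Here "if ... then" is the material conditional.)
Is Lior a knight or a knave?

Lior is a knave.

Consistent assignments: {Eva=knave, Lior=knave, Milo=knight, Yara=knight, Yusuf=knave, Theo=knave}; {Eva=knave, Lior=knave, Milo=knight, Yara=knave, Yusuf=knight, Theo=knave}
In every consistent assignment, Lior is a knave.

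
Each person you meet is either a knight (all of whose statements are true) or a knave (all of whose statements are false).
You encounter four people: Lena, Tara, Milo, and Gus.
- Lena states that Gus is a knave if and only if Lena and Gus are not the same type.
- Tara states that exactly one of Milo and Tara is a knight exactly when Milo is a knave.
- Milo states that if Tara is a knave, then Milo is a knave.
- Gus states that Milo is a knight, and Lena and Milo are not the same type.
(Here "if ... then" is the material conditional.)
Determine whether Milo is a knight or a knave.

Milo is a knight.

Consistent assignments: {Lena=knight, Tara=knight, Milo=knight, Gus=knave}; {Lena=knave, Tara=knight, Milo=knight, Gus=knight}
In every consistent assignment, Milo is a knight.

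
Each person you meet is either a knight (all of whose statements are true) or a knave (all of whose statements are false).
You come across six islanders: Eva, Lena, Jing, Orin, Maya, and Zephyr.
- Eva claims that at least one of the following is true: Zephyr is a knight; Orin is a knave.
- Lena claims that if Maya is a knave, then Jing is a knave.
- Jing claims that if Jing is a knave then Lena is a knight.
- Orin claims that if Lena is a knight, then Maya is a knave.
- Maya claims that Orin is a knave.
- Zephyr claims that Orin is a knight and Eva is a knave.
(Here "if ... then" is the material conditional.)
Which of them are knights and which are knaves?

Eva (knight): "at least one of the following is true: Zephyr is a knight; Orin is a knave" — true. ✓
Since Lena is a knight, "if Maya is a knave, then Jing is a knave" needs to be true, which holds.
Jing (knight): "if Jing is a knave then Lena is a knight" — true. ✓
Orin is a knave, so "if Lena is a knight, then Maya is a knave" must be false — and it is.
Maya is a knight, and the claim "Orin is a knave" is indeed true.
As a knave, Zephyr's statement "Orin is a knight and Eva is a knave" should be false; it is.

Eva is a knight, Lena is a knight, Jing is a knight, Orin is a knave, Maya is a knight, and Zephyr is a knave.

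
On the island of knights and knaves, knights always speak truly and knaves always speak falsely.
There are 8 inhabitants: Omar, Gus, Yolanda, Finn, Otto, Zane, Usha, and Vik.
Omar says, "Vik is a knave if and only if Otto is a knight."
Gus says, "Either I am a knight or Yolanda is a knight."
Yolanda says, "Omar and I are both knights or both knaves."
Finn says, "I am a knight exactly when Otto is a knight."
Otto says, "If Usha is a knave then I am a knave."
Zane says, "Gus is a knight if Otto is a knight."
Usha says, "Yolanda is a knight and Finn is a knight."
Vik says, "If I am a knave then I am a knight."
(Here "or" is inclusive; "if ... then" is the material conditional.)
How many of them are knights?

7

The unique consistent assignment is Omar=knight, Gus=knight, Yolanda=knight, Finn=knight, Otto=knight, Zane=knight, Usha=knight, Vik=knave.
That has 7 knights.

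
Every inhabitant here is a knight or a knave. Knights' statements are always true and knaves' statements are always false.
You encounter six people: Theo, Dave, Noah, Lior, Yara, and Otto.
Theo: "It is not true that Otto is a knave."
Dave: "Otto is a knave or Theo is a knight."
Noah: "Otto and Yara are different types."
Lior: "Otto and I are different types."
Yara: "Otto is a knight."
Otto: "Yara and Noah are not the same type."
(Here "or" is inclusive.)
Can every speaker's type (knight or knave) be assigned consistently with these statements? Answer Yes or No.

Yes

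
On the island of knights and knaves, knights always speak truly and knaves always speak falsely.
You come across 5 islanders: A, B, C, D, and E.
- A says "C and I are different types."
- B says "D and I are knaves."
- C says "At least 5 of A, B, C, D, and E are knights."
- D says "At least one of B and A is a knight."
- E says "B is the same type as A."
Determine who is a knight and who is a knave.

A is a knight, B is a knave, C is a knave, D is a knight, and E is a knave.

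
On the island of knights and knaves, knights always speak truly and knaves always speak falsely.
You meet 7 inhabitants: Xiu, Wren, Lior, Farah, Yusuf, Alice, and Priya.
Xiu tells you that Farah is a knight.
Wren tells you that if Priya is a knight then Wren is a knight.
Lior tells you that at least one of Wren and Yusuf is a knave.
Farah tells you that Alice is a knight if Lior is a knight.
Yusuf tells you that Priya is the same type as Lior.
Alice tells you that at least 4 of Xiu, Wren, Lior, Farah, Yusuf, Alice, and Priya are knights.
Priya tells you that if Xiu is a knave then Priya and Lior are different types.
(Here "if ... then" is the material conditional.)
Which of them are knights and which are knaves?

Knights: Xiu, Lior, Farah, Yusuf, Alice, and Priya. Knaves: Wren.

Xiu is a knight, so "Farah is a knight" must be true — and it is.
Wren (knave): "if Priya is a knight then Wren is a knight" — false. ✓
Lior (knight): "at least one of Wren and Yusuf is a knave" — true. ✓
Since Farah is a knight, "Alice is a knight if Lior is a knight" needs to be true, which holds.
Yusuf is a knight; "Priya is the same type as Lior" is true, as required.
Alice is a knight, so "at least 4 of Xiu, Wren, Lior, Farah, Yusuf, Alice, and Priya are knights" must be true — and it is.
Priya is a knight, and the claim "if Xiu is a knave then Priya and Lior are different types" is indeed true.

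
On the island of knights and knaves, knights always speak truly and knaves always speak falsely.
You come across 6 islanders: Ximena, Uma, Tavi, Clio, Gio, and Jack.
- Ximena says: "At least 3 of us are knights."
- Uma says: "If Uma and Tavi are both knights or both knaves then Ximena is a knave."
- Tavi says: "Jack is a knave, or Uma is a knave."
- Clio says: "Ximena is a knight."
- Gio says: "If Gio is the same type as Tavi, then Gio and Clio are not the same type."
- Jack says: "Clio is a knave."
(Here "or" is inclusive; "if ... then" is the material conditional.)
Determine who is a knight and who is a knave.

Ximena is a knave; "at least 3 of us are knights" is False, as required.
Uma (knight): "if Uma and Tavi are both knights or both knaves then Ximena is a knave" — True. ✓
Tavi is a knave; "Jack is a knave, or Uma is a knave" is False, as required.
Clio is a knave; "Ximena is a knight" is False, as required.
Gio (knave): "if Gio is the same type as Tavi, then Gio and Clio are not the same type" — False. ✓
Jack (knight): "Clio is a knave" — True. ✓

Ximena is a knave, Uma is a knight, Tavi is a knave, Clio is a knave, Gio is a knave, and Jack is a knight.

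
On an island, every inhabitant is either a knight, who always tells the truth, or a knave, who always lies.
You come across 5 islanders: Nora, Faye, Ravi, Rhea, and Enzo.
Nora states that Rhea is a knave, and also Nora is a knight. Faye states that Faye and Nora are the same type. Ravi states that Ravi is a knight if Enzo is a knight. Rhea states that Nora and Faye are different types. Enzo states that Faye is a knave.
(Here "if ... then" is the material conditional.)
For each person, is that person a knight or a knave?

Suppose Nora is a knave. Then Nora's statement "Rhea is a knave, and also Nora is a knight" would have to be false. Checking the 16 ways to assign the others, none is consistent with every speaker.
(For instance, with Faye=knight, Ravi=knight, Rhea=knave, Enzo=knave, Faye's claim "Faye and Nora are the same type" comes out false where it would need to be true.)
So Nora must be a knight, making "Rhea is a knave, and also Nora is a knight" true. Taking Nora=knight, Faye=knight, Ravi=knight, Rhea=knave, Enzo=knave, each remaining statement checks out:
  Faye (knight): "Faye and Nora are the same type" — true. ✓
  Ravi (knight): "Ravi is a knight if Enzo is a knight" — true. ✓
  Rhea (knave): "Nora and Faye are different types" — false. ✓
  Enzo (knave): "Faye is a knave" — false. ✓
This is the unique consistent assignment.

Knights: Nora, Faye, and Ravi. Knaves: Rhea and Enzo.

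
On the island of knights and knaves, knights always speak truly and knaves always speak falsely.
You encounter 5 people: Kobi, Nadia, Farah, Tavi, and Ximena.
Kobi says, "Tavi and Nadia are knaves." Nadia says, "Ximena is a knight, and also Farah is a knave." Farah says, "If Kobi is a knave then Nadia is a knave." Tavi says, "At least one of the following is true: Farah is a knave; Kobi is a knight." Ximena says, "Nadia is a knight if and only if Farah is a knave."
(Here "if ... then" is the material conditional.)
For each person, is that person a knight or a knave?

Knights: Nadia, Tavi, and Ximena. Knaves: Kobi and Farah.

Kobi is a knave; "Tavi and Nadia are knaves" is False, as required.
Nadia (knight): "Ximena is a knight, and also Farah is a knave" — true. ✓
As a knave, Farah's statement "if Kobi is a knave then Nadia is a knave" should be False; it is.
Tavi is a knight, and the claim "at least one of the following is true: Farah is a knave; Kobi is a knight" is indeed true.
Ximena is a knight; "Nadia is a knight if and only if Farah is a knave" is true, as required.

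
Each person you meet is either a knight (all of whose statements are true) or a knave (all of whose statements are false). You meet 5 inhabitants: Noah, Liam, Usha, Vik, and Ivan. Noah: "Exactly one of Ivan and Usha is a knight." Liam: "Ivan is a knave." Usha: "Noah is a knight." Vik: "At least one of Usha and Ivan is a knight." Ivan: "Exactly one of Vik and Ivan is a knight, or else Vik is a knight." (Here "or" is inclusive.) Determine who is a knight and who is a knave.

Noah (knave): "exactly one of Ivan and Usha is a knight" — False. ✓
Liam is a knight, and the claim "Ivan is a knave" is indeed True.
Usha is a knave, and the claim "Noah is a knight" is indeed False.
Vik (knave): "at least one of Usha and Ivan is a knight" — False. ✓
Since Ivan is a knave, "exactly one of Vik and Ivan is a knight, or else Vik is a knight" needs to be False, which holds.

Noah is a knave, Liam is a knight, Usha is a knave, Vik is a knave, and Ivan is a knave.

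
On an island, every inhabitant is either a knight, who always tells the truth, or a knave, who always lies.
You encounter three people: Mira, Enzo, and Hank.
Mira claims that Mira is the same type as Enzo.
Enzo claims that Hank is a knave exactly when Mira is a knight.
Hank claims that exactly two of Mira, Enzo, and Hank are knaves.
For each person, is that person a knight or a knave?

Mira is a knight, Enzo is a knight, and Hank is a knave.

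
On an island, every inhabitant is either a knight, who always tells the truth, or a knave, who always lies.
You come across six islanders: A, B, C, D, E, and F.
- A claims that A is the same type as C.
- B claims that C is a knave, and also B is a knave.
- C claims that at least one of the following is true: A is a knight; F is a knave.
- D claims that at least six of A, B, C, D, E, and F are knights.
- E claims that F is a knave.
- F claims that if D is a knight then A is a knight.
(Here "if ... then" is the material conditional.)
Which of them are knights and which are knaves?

A is a knight, B is a knave, C is a knight, D is a knave, E is a knave, and F is a knight.

As a knight, A's statement "A is the same type as C" should be true; it is.
B is a knave, so "C is a knave, and also B is a knave" must be False — and it is.
C (knight): "at least one of the following is true: A is a knight; F is a knave" — true. ✓
D is a knave, and the claim "at least six of A, B, C, D, E, and F are knights" is indeed False.
As a knave, E's statement "F is a knave" should be False; it is.
F is a knight, so "if D is a knight then A is a knight" must be true — and it is.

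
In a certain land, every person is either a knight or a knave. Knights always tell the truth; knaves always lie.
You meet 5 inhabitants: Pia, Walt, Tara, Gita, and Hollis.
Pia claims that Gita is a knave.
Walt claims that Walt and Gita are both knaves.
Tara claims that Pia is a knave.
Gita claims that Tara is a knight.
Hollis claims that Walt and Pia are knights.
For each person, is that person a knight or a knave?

Pia is a knave, Walt is a knave, Tara is a knight, Gita is a knight, and Hollis is a knave.

Pia is a knave, and the claim "Gita is a knave" is indeed false.
As a knave, Walt's statement "Walt and Gita are both knaves" should be false; it is.
Since Tara is a knight, "Pia is a knave" needs to be True, which holds.
Gita is a knight, so "Tara is a knight" must be True — and it is.
Hollis is a knave; "Walt and Pia are knights" is false, as required.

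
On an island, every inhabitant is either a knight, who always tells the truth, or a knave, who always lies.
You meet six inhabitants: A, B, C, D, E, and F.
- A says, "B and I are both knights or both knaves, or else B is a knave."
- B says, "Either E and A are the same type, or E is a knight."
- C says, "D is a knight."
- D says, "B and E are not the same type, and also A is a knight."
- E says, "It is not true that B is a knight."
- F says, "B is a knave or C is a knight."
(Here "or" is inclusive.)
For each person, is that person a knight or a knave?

A is a knave; "B and I are both knights or both knaves, or else B is a knave" is False, as required.
B is a knight, and the claim "either E and A are the same type, or E is a knight" is indeed True.
C is a knave; "D is a knight" is False, as required.
D (knave): "B and E are not the same type, and also A is a knight" — False. ✓
E is a knave, and the claim "it is not true that B is a knight" is indeed False.
As a knave, F's statement "B is a knave or C is a knight" should be False; it is.

A is a knave, B is a knight, C is a knave, D is a knave, E is a knave, and F is a knave.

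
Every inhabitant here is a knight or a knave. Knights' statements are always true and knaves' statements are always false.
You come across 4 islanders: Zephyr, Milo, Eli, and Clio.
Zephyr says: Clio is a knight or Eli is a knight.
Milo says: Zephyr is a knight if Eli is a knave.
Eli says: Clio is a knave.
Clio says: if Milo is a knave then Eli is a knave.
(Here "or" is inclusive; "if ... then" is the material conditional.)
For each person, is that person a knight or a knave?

Zephyr is a knight, Milo is a knight, Eli is a knave, and Clio is a knight.

Zephyr is a knight, and the claim "Clio is a knight or Eli is a knight" is indeed true.
Since Milo is a knight, "Zephyr is a knight if Eli is a knave" needs to be true, which holds.
Since Eli is a knave, "Clio is a knave" needs to be False, which holds.
As a knight, Clio's statement "if Milo is a knave then Eli is a knave" should be true; it is.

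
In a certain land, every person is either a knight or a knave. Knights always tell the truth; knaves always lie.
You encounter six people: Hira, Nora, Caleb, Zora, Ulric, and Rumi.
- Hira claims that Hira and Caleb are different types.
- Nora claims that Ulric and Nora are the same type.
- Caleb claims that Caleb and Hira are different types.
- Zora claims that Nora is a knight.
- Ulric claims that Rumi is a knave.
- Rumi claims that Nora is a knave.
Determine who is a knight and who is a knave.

Hira is a knave; "Hira and Caleb are different types" is False, as required.
Nora is a knight; "Ulric and Nora are the same type" is true, as required.
Since Caleb is a knave, "Caleb and Hira are different types" needs to be False, which holds.
As a knight, Zora's statement "Nora is a knight" should be true; it is.
Ulric (knight): "Rumi is a knave" — true. ✓
Since Rumi is a knave, "Nora is a knave" needs to be False, which holds.

Hira is a knave, Nora is a knight, Caleb is a knave, Zora is a knight, Ulric is a knight, and Rumi is a knave.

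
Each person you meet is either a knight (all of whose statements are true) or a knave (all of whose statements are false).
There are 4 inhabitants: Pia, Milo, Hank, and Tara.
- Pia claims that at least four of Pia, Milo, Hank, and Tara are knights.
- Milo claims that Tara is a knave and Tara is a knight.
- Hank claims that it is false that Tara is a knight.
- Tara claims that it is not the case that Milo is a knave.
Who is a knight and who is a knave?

Suppose Pia is a knight. Then Pia's statement "at least four of Pia, Milo, Hank, and Tara are knights" would have to be true. Checking the 8 ways to assign the others, none is consistent with every speaker.
(For instance, with Milo=knave, Hank=knight, Tara=knave, Pia's claim "at least four of Pia, Milo, Hank, and Tara are knights" comes out false where it would need to be true.)
So Pia must be a knave, making "at least four of Pia, Milo, Hank, and Tara are knights" false. Taking Pia=knave, Milo=knave, Hank=knight, Tara=knave, each remaining statement checks out:
  Milo (knave): "Tara is a knave and Tara is a knight" — false. ✓
  Hank (knight): "it is false that Tara is a knight" — true. ✓
  Tara (knave): "it is not the case that Milo is a knave" — false. ✓
This is the unique consistent assignment.

Pia is a knave, Milo is a knave, Hank is a knight, and Tara is a knave.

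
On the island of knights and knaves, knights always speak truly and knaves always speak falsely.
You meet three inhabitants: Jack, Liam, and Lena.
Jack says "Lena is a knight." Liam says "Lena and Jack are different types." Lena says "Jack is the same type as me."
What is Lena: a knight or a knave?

Consistent assignments: {Jack=knight, Liam=knave, Lena=knight}
In every consistent assignment, Lena is a knight.

Lena is a knight.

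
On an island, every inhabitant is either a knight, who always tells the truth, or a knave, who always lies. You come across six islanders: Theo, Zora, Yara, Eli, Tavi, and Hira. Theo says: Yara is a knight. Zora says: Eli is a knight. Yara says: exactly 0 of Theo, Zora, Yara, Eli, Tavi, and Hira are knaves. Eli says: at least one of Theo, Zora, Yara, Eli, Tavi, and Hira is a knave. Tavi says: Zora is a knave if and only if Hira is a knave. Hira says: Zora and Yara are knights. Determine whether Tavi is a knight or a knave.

Tavi is a knave.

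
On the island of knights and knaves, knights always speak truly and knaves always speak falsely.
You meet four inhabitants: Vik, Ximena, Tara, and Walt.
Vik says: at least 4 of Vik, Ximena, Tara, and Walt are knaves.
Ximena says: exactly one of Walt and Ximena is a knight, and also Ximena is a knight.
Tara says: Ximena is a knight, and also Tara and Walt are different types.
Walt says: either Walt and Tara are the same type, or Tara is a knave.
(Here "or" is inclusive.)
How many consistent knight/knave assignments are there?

2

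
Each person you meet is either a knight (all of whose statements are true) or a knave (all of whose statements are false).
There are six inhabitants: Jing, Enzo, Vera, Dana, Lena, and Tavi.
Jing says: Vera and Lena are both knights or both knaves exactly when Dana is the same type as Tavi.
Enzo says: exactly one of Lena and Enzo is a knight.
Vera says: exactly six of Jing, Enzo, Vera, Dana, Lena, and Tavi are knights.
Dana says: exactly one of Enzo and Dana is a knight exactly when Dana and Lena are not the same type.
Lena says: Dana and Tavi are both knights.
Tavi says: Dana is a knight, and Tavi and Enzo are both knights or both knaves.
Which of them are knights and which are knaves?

Knights: Jing and Enzo. Knaves: Vera, Dana, Lena, and Tavi.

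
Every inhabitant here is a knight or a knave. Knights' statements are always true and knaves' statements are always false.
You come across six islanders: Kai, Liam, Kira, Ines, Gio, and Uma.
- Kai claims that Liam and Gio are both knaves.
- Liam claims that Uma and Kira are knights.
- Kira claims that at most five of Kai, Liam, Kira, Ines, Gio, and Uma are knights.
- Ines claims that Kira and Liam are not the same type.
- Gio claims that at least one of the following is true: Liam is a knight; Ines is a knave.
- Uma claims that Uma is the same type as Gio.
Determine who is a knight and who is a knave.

Knights: Liam, Kira, Gio, and Uma. Knaves: Kai and Ines.

As a knave, Kai's statement "Liam and Gio are both knaves" should be False; it is.
Liam is a knight; "Uma and Kira are knights" is True, as required.
Kira is a knight, and the claim "at most five of Kai, Liam, Kira, Ines, Gio, and Uma are knights" is indeed True.
As a knave, Ines's statement "Kira and Liam are not the same type" should be False; it is.
Gio is a knight, and the claim "at least one of the following is true: Liam is a knight; Ines is a knave" is indeed True.
Uma is a knight, so "Uma is the same type as Gio" must be True — and it is.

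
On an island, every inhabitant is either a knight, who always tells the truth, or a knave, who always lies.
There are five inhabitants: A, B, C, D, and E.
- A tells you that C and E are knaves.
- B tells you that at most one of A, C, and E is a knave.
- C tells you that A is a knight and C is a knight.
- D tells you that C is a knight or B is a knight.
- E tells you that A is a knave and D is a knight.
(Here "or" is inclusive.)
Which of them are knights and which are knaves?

A is a knight, B is a knave, C is a knave, D is a knave, and E is a knave.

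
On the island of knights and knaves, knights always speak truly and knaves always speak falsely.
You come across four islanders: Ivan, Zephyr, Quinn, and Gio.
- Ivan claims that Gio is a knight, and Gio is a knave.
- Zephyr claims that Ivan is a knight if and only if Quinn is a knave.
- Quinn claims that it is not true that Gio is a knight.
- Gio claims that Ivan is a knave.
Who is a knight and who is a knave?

Ivan is a knave, Zephyr is a knave, Quinn is a knave, and Gio is a knight.

As a knave, Ivan's statement "Gio is a knight, and Gio is a knave" should be False; it is.
Zephyr is a knave, and the claim "Ivan is a knight if and only if Quinn is a knave" is indeed False.
Quinn is a knave, so "it is not true that Gio is a knight" must be False — and it is.
As a knight, Gio's statement "Ivan is a knave" should be True; it is.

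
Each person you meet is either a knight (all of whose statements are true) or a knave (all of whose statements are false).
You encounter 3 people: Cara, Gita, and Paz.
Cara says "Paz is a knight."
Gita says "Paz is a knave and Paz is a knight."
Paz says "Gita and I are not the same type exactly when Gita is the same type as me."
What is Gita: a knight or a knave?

Gita is a knave.

Consistent assignments: {Cara=knave, Gita=knave, Paz=knave}
In every consistent assignment, Gita is a knave.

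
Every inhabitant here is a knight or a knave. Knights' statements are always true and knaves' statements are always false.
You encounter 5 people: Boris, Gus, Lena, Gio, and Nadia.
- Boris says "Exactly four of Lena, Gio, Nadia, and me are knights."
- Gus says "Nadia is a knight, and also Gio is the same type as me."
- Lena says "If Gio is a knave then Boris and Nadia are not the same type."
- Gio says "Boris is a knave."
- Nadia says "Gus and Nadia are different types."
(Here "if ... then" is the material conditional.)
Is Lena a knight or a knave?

Lena is a knight.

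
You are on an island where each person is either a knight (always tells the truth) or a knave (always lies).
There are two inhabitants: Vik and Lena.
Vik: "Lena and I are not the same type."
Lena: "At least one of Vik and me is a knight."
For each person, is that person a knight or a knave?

Vik is a knave and Lena is a knave.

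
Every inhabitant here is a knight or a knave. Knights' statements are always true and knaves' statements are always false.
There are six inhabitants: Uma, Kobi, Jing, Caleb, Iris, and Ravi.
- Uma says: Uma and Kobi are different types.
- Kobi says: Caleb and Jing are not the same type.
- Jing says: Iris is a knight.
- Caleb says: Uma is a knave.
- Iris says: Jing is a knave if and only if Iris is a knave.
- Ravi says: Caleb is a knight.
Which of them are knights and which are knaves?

Knights: Jing, Caleb, Iris, and Ravi. Knaves: Uma and Kobi.

Uma is a knave; "Uma and Kobi are different types" is false, as required.
Kobi is a knave, and the claim "Caleb and Jing are not the same type" is indeed false.
Jing is a knight, and the claim "Iris is a knight" is indeed True.
Caleb is a knight; "Uma is a knave" is True, as required.
Iris (knight): "Jing is a knave if and only if Iris is a knave" — True. ✓
Ravi is a knight; "Caleb is a knight" is True, as required.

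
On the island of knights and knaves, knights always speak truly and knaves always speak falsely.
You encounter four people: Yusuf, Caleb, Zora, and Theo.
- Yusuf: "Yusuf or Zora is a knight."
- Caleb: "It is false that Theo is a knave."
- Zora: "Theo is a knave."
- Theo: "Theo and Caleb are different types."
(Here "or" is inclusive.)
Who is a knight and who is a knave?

Yusuf is a knight; "Yusuf or Zora is a knight" is true, as required.
Caleb is a knave, and the claim "it is false that Theo is a knave" is indeed false.
Zora is a knight, so "Theo is a knave" must be true — and it is.
Theo is a knave; "Theo and Caleb are different types" is false, as required.

Knights: Yusuf and Zora. Knaves: Caleb and Theo.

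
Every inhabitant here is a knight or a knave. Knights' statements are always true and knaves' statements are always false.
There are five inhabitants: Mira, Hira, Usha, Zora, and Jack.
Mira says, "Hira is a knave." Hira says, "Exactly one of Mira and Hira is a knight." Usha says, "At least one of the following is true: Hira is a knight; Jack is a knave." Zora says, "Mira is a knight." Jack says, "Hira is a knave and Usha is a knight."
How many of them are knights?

2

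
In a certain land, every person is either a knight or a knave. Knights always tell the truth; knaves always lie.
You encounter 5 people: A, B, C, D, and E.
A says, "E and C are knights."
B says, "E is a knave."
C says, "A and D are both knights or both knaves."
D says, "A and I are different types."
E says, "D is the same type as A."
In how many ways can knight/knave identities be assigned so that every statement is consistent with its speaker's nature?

1

Consistent assignments:
  A=knave, B=knight, C=knave, D=knight, E=knave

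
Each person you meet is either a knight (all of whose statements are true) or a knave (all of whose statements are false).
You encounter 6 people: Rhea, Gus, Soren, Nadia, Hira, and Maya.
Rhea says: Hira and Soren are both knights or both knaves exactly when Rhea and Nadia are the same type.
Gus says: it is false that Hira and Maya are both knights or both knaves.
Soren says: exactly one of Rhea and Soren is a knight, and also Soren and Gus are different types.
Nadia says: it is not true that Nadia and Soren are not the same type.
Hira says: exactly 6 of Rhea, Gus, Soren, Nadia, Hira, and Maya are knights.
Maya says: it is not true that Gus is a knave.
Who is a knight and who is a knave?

Rhea is a knave, Gus is a knave, Soren is a knight, Nadia is a knave, Hira is a knave, and Maya is a knave.

Rhea is a knave; "Hira and Soren are both knights or both knaves exactly when Rhea and Nadia are the same type" is False, as required.
Gus is a knave; "it is false that Hira and Maya are both knights or both knaves" is False, as required.
Soren is a knight; "exactly one of Rhea and Soren is a knight, and also Soren and Gus are different types" is true, as required.
Nadia is a knave, and the claim "it is not true that Nadia and Soren are not the same type" is indeed False.
Hira is a knave, and the claim "exactly 6 of Rhea, Gus, Soren, Nadia, Hira, and Maya are knights" is indeed False.
Maya is a knave, so "it is not true that Gus is a knave" must be False — and it is.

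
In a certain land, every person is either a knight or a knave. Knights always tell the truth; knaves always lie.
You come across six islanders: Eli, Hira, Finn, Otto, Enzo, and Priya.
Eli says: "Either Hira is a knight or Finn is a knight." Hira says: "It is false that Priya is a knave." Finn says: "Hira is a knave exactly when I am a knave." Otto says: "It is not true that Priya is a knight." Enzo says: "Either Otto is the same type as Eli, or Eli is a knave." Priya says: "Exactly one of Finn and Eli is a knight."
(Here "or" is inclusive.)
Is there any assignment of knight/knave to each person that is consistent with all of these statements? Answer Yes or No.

One consistent assignment: Eli=knight, Hira=knight, Finn=knave, Otto=knave, Enzo=knave, Priya=knight.

Yes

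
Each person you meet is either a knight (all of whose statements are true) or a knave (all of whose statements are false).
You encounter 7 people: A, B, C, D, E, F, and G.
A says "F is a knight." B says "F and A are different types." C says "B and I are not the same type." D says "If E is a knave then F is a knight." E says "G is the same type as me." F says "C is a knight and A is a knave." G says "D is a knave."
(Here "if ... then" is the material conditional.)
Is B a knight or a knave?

B is a knave.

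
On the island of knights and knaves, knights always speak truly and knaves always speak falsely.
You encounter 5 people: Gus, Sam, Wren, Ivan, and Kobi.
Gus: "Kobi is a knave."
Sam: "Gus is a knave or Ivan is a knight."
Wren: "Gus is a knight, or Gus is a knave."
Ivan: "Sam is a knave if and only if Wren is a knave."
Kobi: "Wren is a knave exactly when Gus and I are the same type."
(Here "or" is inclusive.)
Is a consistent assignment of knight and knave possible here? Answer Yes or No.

Yes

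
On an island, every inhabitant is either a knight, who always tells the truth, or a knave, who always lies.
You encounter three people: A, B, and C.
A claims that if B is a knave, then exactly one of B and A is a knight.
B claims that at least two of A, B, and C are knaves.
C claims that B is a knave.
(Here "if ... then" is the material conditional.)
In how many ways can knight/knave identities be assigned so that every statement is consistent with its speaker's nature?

Consistent assignments:
  A=knight, B=knave, C=knight

1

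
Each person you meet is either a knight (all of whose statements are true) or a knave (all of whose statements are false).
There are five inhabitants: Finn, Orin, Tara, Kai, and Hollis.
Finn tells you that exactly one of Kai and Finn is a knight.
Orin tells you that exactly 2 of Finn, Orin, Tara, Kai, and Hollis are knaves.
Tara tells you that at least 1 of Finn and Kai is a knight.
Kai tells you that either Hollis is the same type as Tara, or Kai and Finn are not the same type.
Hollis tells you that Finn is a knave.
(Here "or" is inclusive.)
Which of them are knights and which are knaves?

Knights: Hollis. Knaves: Finn, Orin, Tara, and Kai.

Finn is a knave, and the claim "exactly one of Kai and Finn is a knight" is indeed False.
Orin (knave): "exactly 2 of Finn, Orin, Tara, Kai, and Hollis are knaves" — False. ✓
Since Tara is a knave, "at least 1 of Finn and Kai is a knight" needs to be False, which holds.
Kai (knave): "either Hollis is the same type as Tara, or Kai and Finn are not the same type" — False. ✓
Since Hollis is a knight, "Finn is a knave" needs to be true, which holds.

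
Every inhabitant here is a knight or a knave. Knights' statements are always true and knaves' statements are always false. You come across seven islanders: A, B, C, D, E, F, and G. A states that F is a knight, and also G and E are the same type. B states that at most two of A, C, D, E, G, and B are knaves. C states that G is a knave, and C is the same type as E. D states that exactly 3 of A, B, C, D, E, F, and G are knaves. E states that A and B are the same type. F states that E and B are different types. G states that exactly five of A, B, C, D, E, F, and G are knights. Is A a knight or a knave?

A is a knave.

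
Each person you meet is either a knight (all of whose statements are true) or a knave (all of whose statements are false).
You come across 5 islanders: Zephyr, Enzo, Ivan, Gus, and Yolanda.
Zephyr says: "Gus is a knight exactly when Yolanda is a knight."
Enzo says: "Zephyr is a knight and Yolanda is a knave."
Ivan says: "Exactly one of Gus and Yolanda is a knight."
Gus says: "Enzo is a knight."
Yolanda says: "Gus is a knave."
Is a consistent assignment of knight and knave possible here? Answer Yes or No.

Yes

One consistent assignment: Zephyr=knave, Enzo=knave, Ivan=knight, Gus=knave, Yolanda=knight.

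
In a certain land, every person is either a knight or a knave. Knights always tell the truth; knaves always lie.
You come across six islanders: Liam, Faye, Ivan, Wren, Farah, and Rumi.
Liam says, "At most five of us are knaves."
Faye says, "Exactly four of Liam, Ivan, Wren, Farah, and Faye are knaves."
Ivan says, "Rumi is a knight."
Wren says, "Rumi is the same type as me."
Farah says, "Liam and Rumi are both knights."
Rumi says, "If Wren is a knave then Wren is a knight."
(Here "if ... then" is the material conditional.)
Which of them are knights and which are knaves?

Liam is a knight, Faye is a knave, Ivan is a knight, Wren is a knight, Farah is a knight, and Rumi is a knight.

As a knight, Liam's statement "at most five of us are knaves" should be true; it is.
Since Faye is a knave, "exactly four of Liam, Ivan, Wren, Farah, and Faye are knaves" needs to be false, which holds.
Ivan (knight): "Rumi is a knight" — true. ✓
As a knight, Wren's statement "Rumi is the same type as me" should be true; it is.
Farah is a knight, and the claim "Liam and Rumi are both knights" is indeed true.
Rumi is a knight, and the claim "if Wren is a knave then Wren is a knight" is indeed true.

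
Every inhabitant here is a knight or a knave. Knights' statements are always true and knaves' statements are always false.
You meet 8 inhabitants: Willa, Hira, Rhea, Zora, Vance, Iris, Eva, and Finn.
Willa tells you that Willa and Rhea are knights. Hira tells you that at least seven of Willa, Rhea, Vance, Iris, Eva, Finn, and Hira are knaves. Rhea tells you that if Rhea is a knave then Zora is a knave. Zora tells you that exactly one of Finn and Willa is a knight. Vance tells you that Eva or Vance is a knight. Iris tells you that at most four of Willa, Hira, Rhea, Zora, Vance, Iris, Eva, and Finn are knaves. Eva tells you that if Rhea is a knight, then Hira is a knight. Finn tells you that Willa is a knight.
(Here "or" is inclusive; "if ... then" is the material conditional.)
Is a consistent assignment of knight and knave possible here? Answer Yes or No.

Yes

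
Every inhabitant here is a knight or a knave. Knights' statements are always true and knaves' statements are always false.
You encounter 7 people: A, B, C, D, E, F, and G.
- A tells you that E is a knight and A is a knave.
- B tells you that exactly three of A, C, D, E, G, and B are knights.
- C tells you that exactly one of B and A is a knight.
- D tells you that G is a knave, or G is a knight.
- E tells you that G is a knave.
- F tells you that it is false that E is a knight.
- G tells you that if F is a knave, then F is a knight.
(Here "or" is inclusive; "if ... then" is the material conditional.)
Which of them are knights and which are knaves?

A is a knave, B is a knave, C is a knave, D is a knight, E is a knave, F is a knight, and G is a knight.

A (knave): "E is a knight and A is a knave" — False. ✓
B (knave): "exactly three of A, C, D, E, G, and B are knights" — False. ✓
C (knave): "exactly one of B and A is a knight" — False. ✓
Since D is a knight, "G is a knave, or G is a knight" needs to be True, which holds.
E is a knave; "G is a knave" is False, as required.
F is a knight; "it is false that E is a knight" is True, as required.
G is a knight, so "if F is a knave, then F is a knight" must be True — and it is.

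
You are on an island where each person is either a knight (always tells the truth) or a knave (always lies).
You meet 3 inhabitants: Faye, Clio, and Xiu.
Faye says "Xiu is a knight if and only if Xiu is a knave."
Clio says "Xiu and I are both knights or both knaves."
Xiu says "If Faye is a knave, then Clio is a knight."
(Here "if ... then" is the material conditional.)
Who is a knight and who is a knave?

Faye is a knave, Clio is a knight, and Xiu is a knight.

Suppose Faye is a knight. Then Faye's statement "Xiu is a knight if and only if Xiu is a knave" would have to be true. Checking the 4 ways to assign the others, none is consistent with every speaker.
(For instance, with Clio=knight, Xiu=knight, Faye's claim "Xiu is a knight if and only if Xiu is a knave" comes out false where it would need to be true.)
So Faye must be a knave, making "Xiu is a knight if and only if Xiu is a knave" false. Taking Faye=knave, Clio=knight, Xiu=knight, each remaining statement checks out:
  Clio (knight): "Xiu and I are both knights or both knaves" — true. ✓
  Xiu (knight): "if Faye is a knave, then Clio is a knight" — true. ✓
This is the unique consistent assignment.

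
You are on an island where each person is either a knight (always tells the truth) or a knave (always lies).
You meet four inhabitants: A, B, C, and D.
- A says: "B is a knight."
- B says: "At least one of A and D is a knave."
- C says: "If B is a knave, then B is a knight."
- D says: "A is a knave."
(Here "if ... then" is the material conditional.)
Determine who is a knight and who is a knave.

Knights: A, B, and C. Knaves: D.

A is a knight; "B is a knight" is true, as required.
Since B is a knight, "at least one of A and D is a knave" needs to be true, which holds.
C is a knight; "if B is a knave, then B is a knight" is true, as required.
Since D is a knave, "A is a knave" needs to be false, which holds.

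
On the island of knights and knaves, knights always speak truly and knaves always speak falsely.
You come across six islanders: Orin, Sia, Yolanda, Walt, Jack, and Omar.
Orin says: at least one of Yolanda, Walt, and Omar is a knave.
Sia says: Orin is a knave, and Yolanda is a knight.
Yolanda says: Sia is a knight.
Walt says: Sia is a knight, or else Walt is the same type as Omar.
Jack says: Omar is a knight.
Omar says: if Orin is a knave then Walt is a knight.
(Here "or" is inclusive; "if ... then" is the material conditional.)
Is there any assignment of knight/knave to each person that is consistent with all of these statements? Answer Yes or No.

Yes

One consistent assignment: Orin=knight, Sia=knave, Yolanda=knave, Walt=knight, Jack=knight, Omar=knight.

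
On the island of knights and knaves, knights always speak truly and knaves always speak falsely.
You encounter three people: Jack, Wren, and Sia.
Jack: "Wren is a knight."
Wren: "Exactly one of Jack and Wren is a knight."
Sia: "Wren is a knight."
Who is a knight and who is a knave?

Jack is a knave, Wren is a knave, and Sia is a knave.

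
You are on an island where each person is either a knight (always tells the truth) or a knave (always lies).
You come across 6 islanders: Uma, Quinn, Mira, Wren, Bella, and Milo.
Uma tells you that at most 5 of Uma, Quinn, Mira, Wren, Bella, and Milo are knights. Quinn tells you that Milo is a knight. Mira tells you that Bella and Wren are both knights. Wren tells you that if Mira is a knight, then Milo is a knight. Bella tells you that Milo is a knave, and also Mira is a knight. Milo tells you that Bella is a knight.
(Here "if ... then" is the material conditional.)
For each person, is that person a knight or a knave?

Uma is a knight, Quinn is a knave, Mira is a knave, Wren is a knight, Bella is a knave, and Milo is a knave.

Uma is a knight; "at most 5 of Uma, Quinn, Mira, Wren, Bella, and Milo are knights" is True, as required.
Quinn is a knave, and the claim "Milo is a knight" is indeed false.
As a knave, Mira's statement "Bella and Wren are both knights" should be false; it is.
As a knight, Wren's statement "if Mira is a knight, then Milo is a knight" should be True; it is.
Bella is a knave, and the claim "Milo is a knave, and also Mira is a knight" is indeed false.
Since Milo is a knave, "Bella is a knight" needs to be false, which holds.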